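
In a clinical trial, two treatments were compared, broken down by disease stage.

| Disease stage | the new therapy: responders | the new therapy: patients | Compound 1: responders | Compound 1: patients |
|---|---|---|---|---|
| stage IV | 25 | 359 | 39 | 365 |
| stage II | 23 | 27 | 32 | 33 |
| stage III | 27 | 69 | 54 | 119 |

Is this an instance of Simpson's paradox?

Stage IV: the new therapy 25/359 = 7.0%, Compound 1 39/365 = 10.7% → Compound 1
Stage II: the new therapy 23/27 = 85.2%, Compound 1 32/33 = 97.0% → Compound 1
Stage III: the new therapy 27/69 = 39.1%, Compound 1 54/119 = 45.4% → Compound 1
Overall: the new therapy 75/455 = 16.5%, Compound 1 125/517 = 24.2% → Compound 1
Compound 1 wins overall and in every disease group — no reversal.

No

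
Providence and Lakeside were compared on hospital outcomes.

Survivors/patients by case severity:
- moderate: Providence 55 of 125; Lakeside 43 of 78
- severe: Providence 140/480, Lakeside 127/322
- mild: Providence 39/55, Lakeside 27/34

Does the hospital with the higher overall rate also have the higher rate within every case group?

Yes

Moderate: Providence 55/125 = 44.0%, Lakeside 43/78 = 55.1% → Lakeside
Severe: Providence 140/480 = 29.2%, Lakeside 127/322 = 39.4% → Lakeside
Mild: Providence 39/55 = 70.9%, Lakeside 27/34 = 79.4% → Lakeside
Overall: Providence 234/660 = 35.5%, Lakeside 197/434 = 45.4% → Lakeside
Lakeside wins overall and in every case group — no reversal.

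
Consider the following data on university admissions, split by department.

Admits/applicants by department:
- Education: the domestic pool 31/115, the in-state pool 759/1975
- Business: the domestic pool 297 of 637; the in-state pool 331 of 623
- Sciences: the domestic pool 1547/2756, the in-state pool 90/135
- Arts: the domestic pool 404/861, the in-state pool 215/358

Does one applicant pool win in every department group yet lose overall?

Yes

Education: the domestic pool 31/115 = 27.0%, the in-state pool 759/1975 = 38.4% → the in-state pool
Business: the domestic pool 297/637 = 46.6%, the in-state pool 331/623 = 53.1% → the in-state pool
Sciences: the domestic pool 1547/2756 = 56.1%, the in-state pool 90/135 = 66.7% → the in-state pool
Arts: the domestic pool 404/861 = 46.9%, the in-state pool 215/358 = 60.1% → the in-state pool
Overall: the domestic pool 2279/4369 = 52.2%, the in-state pool 1395/3091 = 45.1% → the domestic pool
The in-state pool wins each department group but the domestic pool wins overall — the comparison reverses. The in-state pool's applicants skew toward Education, which has a lower base rate.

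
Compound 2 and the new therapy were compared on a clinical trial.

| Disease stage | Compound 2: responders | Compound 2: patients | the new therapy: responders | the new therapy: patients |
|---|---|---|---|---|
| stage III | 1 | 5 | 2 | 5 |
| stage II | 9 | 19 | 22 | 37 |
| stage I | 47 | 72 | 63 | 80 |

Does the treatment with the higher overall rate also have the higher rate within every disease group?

Yes

Stage III: Compound 2 1/5 = 20.0%, the new therapy 2/5 = 40.0% → the new therapy
Stage II: Compound 2 9/19 = 47.4%, the new therapy 22/37 = 59.5% → the new therapy
Stage I: Compound 2 47/72 = 65.3%, the new therapy 63/80 = 78.8% → the new therapy
Overall: Compound 2 57/96 = 59.4%, the new therapy 87/122 = 71.3% → the new therapy
The new therapy wins overall and in every disease group — no reversal.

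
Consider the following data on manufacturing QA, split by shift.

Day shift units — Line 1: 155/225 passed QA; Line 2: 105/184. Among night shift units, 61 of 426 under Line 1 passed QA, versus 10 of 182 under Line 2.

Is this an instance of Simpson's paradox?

No

Day shift: Line 1 155/225 = 68.9%, Line 2 105/184 = 57.1% → Line 1
Night shift: Line 1 61/426 = 14.3%, Line 2 10/182 = 5.5% → Line 1
Overall: Line 1 216/651 = 33.2%, Line 2 115/366 = 31.4% → Line 1
Line 1 wins overall and in every shift group — no reversal.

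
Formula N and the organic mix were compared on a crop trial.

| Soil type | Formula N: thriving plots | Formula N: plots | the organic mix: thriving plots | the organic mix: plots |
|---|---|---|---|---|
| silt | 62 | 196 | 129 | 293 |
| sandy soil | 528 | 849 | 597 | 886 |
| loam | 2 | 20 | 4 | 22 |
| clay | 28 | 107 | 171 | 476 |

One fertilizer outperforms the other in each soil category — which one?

the organic mix

Silt: Formula N 62/196 = 31.6%, the organic mix 129/293 = 44.0% → the organic mix
Sandy soil: Formula N 528/849 = 62.2%, the organic mix 597/886 = 67.4% → the organic mix
Loam: Formula N 2/20 = 10.0%, the organic mix 4/22 = 18.2% → the organic mix
Clay: Formula N 28/107 = 26.2%, the organic mix 171/476 = 35.9% → the organic mix
The organic mix has the higher rate in all 4 groups.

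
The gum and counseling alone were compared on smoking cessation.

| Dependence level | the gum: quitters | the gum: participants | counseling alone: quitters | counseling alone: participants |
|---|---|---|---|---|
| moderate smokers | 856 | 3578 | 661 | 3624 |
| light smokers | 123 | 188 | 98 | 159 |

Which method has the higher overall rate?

Moderate smokers: the gum 856/3578 = 23.9%, counseling alone 661/3624 = 18.2% → the gum
Light smokers: the gum 123/188 = 65.4%, counseling alone 98/159 = 61.6% → the gum
Overall: the gum 979/3766 = 26.0%, counseling alone 759/3783 = 20.1% → the gum

the gum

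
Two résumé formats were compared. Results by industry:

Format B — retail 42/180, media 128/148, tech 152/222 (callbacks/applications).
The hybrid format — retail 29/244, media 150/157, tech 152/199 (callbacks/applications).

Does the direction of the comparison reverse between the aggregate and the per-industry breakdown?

Retail: Format B 42/180 = 23.3%, the hybrid format 29/244 = 11.9% → Format B
Media: Format B 128/148 = 86.5%, the hybrid format 150/157 = 95.5% → the hybrid format
Tech: Format B 152/222 = 68.5%, the hybrid format 152/199 = 76.4% → the hybrid format
Overall: Format B 322/550 = 58.5%, the hybrid format 331/600 = 55.2% → Format B
Neither sweeps: Format B wins 1 of 3 groups, the hybrid format wins 2. Format B wins overall but not every group — no Simpson reversal.

No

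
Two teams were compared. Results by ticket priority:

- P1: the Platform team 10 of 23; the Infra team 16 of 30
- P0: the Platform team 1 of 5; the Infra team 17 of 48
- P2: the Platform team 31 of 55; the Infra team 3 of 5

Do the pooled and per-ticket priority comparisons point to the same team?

No

P1: the Platform team 10/23 = 43.5%, the Infra team 16/30 = 53.3% → the Infra team
P0: the Platform team 1/5 = 20.0%, the Infra team 17/48 = 35.4% → the Infra team
P2: the Platform team 31/55 = 56.4%, the Infra team 3/5 = 60.0% → the Infra team
Overall: the Platform team 42/83 = 50.6%, the Infra team 36/83 = 43.4% → the Platform team
The Infra team wins each ticket group but the Platform team wins overall — the comparison reverses. The Infra team's tickets skew toward P0, which has a lower base rate.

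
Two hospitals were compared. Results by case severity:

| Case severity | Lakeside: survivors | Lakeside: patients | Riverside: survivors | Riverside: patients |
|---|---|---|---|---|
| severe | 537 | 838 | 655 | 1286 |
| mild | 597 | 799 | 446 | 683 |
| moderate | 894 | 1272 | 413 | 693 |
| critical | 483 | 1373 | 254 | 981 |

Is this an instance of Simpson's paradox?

No

Severe: Lakeside 537/838 = 64.1%, Riverside 655/1286 = 50.9% → Lakeside
Mild: Lakeside 597/799 = 74.7%, Riverside 446/683 = 65.3% → Lakeside
Moderate: Lakeside 894/1272 = 70.3%, Riverside 413/693 = 59.6% → Lakeside
Critical: Lakeside 483/1373 = 35.2%, Riverside 254/981 = 25.9% → Lakeside
Overall: Lakeside 2511/4282 = 58.6%, Riverside 1768/3643 = 48.5% → Lakeside
Lakeside wins overall and in every case group — no reversal.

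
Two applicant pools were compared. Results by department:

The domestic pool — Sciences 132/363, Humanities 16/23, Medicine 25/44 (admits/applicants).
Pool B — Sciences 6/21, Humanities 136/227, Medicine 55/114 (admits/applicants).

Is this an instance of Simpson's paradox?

Sciences: the domestic pool 132/363 = 36.4%, Pool B 6/21 = 28.6% → the domestic pool
Humanities: the domestic pool 16/23 = 69.6%, Pool B 136/227 = 59.9% → the domestic pool
Medicine: the domestic pool 25/44 = 56.8%, Pool B 55/114 = 48.2% → the domestic pool
Overall: the domestic pool 173/430 = 40.2%, Pool B 197/362 = 54.4% → Pool B
The domestic pool wins each department group but Pool B wins overall — the comparison reverses. The domestic pool's applicants skew toward Sciences, which has a lower base rate.

Yes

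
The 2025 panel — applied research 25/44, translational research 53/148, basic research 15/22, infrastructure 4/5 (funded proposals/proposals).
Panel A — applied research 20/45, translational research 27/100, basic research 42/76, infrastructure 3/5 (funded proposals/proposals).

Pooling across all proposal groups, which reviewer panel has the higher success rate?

the 2025 panel

Applied research: the 2025 panel 25/44 = 56.8%, Panel A 20/45 = 44.4% → the 2025 panel
Translational research: the 2025 panel 53/148 = 35.8%, Panel A 27/100 = 27.0% → the 2025 panel
Basic research: the 2025 panel 15/22 = 68.2%, Panel A 42/76 = 55.3% → the 2025 panel
Infrastructure: the 2025 panel 4/5 = 80.0%, Panel A 3/5 = 60.0% → the 2025 panel
Overall: the 2025 panel 97/219 = 44.3%, Panel A 92/226 = 40.7% → the 2025 panel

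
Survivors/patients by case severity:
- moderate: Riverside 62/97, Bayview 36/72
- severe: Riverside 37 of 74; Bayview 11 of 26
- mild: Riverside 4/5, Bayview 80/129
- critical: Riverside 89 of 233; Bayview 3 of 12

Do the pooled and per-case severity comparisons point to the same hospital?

No

Moderate: Riverside 62/97 = 63.9%, Bayview 36/72 = 50.0% → Riverside
Severe: Riverside 37/74 = 50.0%, Bayview 11/26 = 42.3% → Riverside
Mild: Riverside 4/5 = 80.0%, Bayview 80/129 = 62.0% → Riverside
Critical: Riverside 89/233 = 38.2%, Bayview 3/12 = 25.0% → Riverside
Overall: Riverside 192/409 = 46.9%, Bayview 130/239 = 54.4% → Bayview
Riverside wins each case group but Bayview wins overall — the comparison reverses. Riverside's patients skew toward critical, which has a lower base rate.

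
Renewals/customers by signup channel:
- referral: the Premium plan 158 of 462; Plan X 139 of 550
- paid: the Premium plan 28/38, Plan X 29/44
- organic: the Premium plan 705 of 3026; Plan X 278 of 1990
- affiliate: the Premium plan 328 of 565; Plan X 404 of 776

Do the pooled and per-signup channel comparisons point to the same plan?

Yes

Referral: the Premium plan 158/462 = 34.2%, Plan X 139/550 = 25.3% → the Premium plan
Paid: the Premium plan 28/38 = 73.7%, Plan X 29/44 = 65.9% → the Premium plan
Organic: the Premium plan 705/3026 = 23.3%, Plan X 278/1990 = 14.0% → the Premium plan
Affiliate: the Premium plan 328/565 = 58.1%, Plan X 404/776 = 52.1% → the Premium plan
Overall: the Premium plan 1219/4091 = 29.8%, Plan X 850/3360 = 25.3% → the Premium plan
The Premium plan wins overall and in every signup group — no reversal.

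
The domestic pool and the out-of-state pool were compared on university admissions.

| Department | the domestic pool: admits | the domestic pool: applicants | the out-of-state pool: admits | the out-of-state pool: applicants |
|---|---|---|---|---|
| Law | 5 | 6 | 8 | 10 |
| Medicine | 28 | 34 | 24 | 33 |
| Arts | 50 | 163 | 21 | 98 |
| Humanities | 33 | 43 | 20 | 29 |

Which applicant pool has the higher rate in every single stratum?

Law: the domestic pool 5/6 = 83.3%, the out-of-state pool 8/10 = 80.0% → the domestic pool
Medicine: the domestic pool 28/34 = 82.4%, the out-of-state pool 24/33 = 72.7% → the domestic pool
Arts: the domestic pool 50/163 = 30.7%, the out-of-state pool 21/98 = 21.4% → the domestic pool
Humanities: the domestic pool 33/43 = 76.7%, the out-of-state pool 20/29 = 69.0% → the domestic pool
The domestic pool has the higher rate in all 4 groups.

the domestic pool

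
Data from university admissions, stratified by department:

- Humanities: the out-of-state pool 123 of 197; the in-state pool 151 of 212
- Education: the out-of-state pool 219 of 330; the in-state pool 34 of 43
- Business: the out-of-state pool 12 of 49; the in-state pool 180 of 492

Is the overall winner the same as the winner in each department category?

Humanities: the out-of-state pool 123/197 = 62.4%, the in-state pool 151/212 = 71.2% → the in-state pool
Education: the out-of-state pool 219/330 = 66.4%, the in-state pool 34/43 = 79.1% → the in-state pool
Business: the out-of-state pool 12/49 = 24.5%, the in-state pool 180/492 = 36.6% → the in-state pool
Overall: the out-of-state pool 354/576 = 61.5%, the in-state pool 365/747 = 48.9% → the out-of-state pool
The in-state pool wins each department group but the out-of-state pool wins overall — the comparison reverses. The in-state pool's applicants skew toward Business, which has a lower base rate.

No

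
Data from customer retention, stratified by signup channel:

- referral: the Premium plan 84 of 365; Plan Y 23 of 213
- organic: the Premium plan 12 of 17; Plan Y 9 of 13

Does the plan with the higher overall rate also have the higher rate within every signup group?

Yes

Referral: the Premium plan 84/365 = 23.0%, Plan Y 23/213 = 10.8% → the Premium plan
Organic: the Premium plan 12/17 = 70.6%, Plan Y 9/13 = 69.2% → the Premium plan
Overall: the Premium plan 96/382 = 25.1%, Plan Y 32/226 = 14.2% → the Premium plan
The Premium plan wins overall and in every signup group — no reversal.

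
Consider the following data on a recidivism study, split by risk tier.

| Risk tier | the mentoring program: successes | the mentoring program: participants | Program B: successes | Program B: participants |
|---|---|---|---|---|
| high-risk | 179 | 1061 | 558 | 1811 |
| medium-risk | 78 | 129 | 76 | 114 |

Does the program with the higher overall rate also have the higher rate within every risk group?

High-risk: the mentoring program 179/1061 = 16.9%, Program B 558/1811 = 30.8% → Program B
Medium-risk: the mentoring program 78/129 = 60.5%, Program B 76/114 = 66.7% → Program B
Overall: the mentoring program 257/1190 = 21.6%, Program B 634/1925 = 32.9% → Program B
Program B wins overall and in every risk group — no reversal.

Yes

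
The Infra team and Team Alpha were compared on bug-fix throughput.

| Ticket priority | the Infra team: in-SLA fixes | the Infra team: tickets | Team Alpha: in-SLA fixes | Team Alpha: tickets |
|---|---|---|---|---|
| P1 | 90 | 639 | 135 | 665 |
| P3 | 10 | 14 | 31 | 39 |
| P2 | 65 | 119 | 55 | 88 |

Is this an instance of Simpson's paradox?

P1: the Infra team 90/639 = 14.1%, Team Alpha 135/665 = 20.3% → Team Alpha
P3: the Infra team 10/14 = 71.4%, Team Alpha 31/39 = 79.5% → Team Alpha
P2: the Infra team 65/119 = 54.6%, Team Alpha 55/88 = 62.5% → Team Alpha
Overall: the Infra team 165/772 = 21.4%, Team Alpha 221/792 = 27.9% → Team Alpha
Team Alpha wins overall and in every ticket group — no reversal.

No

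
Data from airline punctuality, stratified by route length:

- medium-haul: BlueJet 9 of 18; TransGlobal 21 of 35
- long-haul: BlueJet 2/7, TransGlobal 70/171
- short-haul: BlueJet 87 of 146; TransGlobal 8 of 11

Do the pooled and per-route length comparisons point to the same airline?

Medium-haul: BlueJet 9/18 = 50.0%, TransGlobal 21/35 = 60.0% → TransGlobal
Long-haul: BlueJet 2/7 = 28.6%, TransGlobal 70/171 = 40.9% → TransGlobal
Short-haul: BlueJet 87/146 = 59.6%, TransGlobal 8/11 = 72.7% → TransGlobal
Overall: BlueJet 98/171 = 57.3%, TransGlobal 99/217 = 45.6% → BlueJet
TransGlobal wins each route group but BlueJet wins overall — the comparison reverses. TransGlobal's flights skew toward long-haul, which has a lower base rate.

No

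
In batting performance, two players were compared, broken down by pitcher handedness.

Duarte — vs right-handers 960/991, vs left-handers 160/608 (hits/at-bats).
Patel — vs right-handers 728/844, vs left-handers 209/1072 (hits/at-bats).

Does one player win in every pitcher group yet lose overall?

No

Vs right-handers: Duarte 960/991 = 96.9%, Patel 728/844 = 86.3% → Duarte
Vs left-handers: Duarte 160/608 = 26.3%, Patel 209/1072 = 19.5% → Duarte
Overall: Duarte 1120/1599 = 70.0%, Patel 937/1916 = 48.9% → Duarte
Duarte wins overall and in every pitcher group — no reversal.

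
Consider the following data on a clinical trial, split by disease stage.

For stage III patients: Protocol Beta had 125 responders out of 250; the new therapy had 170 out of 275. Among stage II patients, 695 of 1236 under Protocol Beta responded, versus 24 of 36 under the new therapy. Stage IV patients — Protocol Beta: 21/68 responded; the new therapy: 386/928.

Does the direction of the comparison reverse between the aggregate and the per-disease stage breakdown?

Yes

Stage III: Protocol Beta 125/250 = 50.0%, the new therapy 170/275 = 61.8% → the new therapy
Stage II: Protocol Beta 695/1236 = 56.2%, the new therapy 24/36 = 66.7% → the new therapy
Stage IV: Protocol Beta 21/68 = 30.9%, the new therapy 386/928 = 41.6% → the new therapy
Overall: Protocol Beta 841/1554 = 54.1%, the new therapy 580/1239 = 46.8% → Protocol Beta
The new therapy wins each disease group but Protocol Beta wins overall — the comparison reverses. The new therapy's patients skew toward stage IV, which has a lower base rate.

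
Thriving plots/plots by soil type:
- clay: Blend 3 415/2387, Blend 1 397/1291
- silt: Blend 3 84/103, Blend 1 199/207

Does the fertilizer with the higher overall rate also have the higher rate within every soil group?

Yes

Clay: Blend 3 415/2387 = 17.4%, Blend 1 397/1291 = 30.8% → Blend 1
Silt: Blend 3 84/103 = 81.6%, Blend 1 199/207 = 96.1% → Blend 1
Overall: Blend 3 499/2490 = 20.0%, Blend 1 596/1498 = 39.8% → Blend 1
Blend 1 wins overall and in every soil group — no reversal.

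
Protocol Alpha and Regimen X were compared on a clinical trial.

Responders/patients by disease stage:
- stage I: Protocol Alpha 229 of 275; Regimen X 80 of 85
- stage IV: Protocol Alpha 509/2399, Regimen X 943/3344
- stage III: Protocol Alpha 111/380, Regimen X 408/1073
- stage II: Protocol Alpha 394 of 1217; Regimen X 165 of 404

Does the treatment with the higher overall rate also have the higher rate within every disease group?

Stage I: Protocol Alpha 229/275 = 83.3%, Regimen X 80/85 = 94.1% → Regimen X
Stage IV: Protocol Alpha 509/2399 = 21.2%, Regimen X 943/3344 = 28.2% → Regimen X
Stage III: Protocol Alpha 111/380 = 29.2%, Regimen X 408/1073 = 38.0% → Regimen X
Stage II: Protocol Alpha 394/1217 = 32.4%, Regimen X 165/404 = 40.8% → Regimen X
Overall: Protocol Alpha 1243/4271 = 29.1%, Regimen X 1596/4906 = 32.5% → Regimen X
Regimen X wins overall and in every disease group — no reversal.

Yes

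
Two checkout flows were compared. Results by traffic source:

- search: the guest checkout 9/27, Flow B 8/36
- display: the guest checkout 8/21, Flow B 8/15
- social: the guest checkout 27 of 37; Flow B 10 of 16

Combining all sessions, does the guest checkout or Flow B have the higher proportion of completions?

the guest checkout

Search: the guest checkout 9/27 = 33.3%, Flow B 8/36 = 22.2% → the guest checkout
Display: the guest checkout 8/21 = 38.1%, Flow B 8/15 = 53.3% → Flow B
Social: the guest checkout 27/37 = 73.0%, Flow B 10/16 = 62.5% → the guest checkout
Overall: the guest checkout 44/85 = 51.8%, Flow B 26/67 = 38.8% → the guest checkout
(Neither sweeps every traffic group, but the guest checkout has the higher pooled rate.)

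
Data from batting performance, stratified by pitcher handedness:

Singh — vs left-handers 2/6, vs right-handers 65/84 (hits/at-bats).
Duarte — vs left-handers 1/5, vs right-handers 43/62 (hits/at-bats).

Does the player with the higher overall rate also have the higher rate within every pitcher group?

Yes

Vs left-handers: Singh 2/6 = 33.3%, Duarte 1/5 = 20.0% → Singh
Vs right-handers: Singh 65/84 = 77.4%, Duarte 43/62 = 69.4% → Singh
Overall: Singh 67/90 = 74.4%, Duarte 44/67 = 65.7% → Singh
Singh wins overall and in every pitcher group — no reversal.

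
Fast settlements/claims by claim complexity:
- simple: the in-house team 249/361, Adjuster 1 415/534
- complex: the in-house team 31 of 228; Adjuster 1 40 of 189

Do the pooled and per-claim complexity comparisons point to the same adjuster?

Simple: the in-house team 249/361 = 69.0%, Adjuster 1 415/534 = 77.7% → Adjuster 1
Complex: the in-house team 31/228 = 13.6%, Adjuster 1 40/189 = 21.2% → Adjuster 1
Overall: the in-house team 280/589 = 47.5%, Adjuster 1 455/723 = 62.9% → Adjuster 1
Adjuster 1 wins overall and in every claim group — no reversal.

Yes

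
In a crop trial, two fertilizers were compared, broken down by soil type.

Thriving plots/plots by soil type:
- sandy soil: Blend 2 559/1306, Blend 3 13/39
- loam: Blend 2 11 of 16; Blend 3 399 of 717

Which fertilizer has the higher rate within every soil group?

Sandy soil: Blend 2 559/1306 = 42.8%, Blend 3 13/39 = 33.3% → Blend 2
Loam: Blend 2 11/16 = 68.8%, Blend 3 399/717 = 55.6% → Blend 2
Blend 2 has the higher rate in both groups.

Blend 2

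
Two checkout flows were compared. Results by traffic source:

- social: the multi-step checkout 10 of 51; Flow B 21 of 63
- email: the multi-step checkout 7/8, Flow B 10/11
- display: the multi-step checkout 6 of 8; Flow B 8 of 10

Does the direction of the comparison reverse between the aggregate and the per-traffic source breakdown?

Social: the multi-step checkout 10/51 = 19.6%, Flow B 21/63 = 33.3% → Flow B
Email: the multi-step checkout 7/8 = 87.5%, Flow B 10/11 = 90.9% → Flow B
Display: the multi-step checkout 6/8 = 75.0%, Flow B 8/10 = 80.0% → Flow B
Overall: the multi-step checkout 23/67 = 34.3%, Flow B 39/84 = 46.4% → Flow B
Flow B wins overall and in every traffic group — no reversal.

No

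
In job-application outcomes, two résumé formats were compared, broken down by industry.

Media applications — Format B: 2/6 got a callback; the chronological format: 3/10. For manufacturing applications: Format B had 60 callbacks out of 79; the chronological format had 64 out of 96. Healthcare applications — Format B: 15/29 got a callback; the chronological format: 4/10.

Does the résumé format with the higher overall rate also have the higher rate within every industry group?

Media: Format B 2/6 = 33.3%, the chronological format 3/10 = 30.0% → Format B
Manufacturing: Format B 60/79 = 75.9%, the chronological format 64/96 = 66.7% → Format B
Healthcare: Format B 15/29 = 51.7%, the chronological format 4/10 = 40.0% → Format B
Overall: Format B 77/114 = 67.5%, the chronological format 71/116 = 61.2% → Format B
Format B wins overall and in every industry group — no reversal.

Yes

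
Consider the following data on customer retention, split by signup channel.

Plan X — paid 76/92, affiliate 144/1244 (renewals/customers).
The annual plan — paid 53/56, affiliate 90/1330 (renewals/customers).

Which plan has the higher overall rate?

Plan X

Paid: Plan X 76/92 = 82.6%, the annual plan 53/56 = 94.6% → the annual plan
Affiliate: Plan X 144/1244 = 11.6%, the annual plan 90/1330 = 6.8% → Plan X
Overall: Plan X 220/1336 = 16.5%, the annual plan 143/1386 = 10.3% → Plan X
(Neither sweeps every signup group, but Plan X has the higher pooled rate.)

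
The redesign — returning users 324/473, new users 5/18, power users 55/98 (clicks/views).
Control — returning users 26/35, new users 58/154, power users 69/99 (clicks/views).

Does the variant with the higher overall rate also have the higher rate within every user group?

No

Returning users: the redesign 324/473 = 68.5%, Control 26/35 = 74.3% → Control
New users: the redesign 5/18 = 27.8%, Control 58/154 = 37.7% → Control
Power users: the redesign 55/98 = 56.1%, Control 69/99 = 69.7% → Control
Overall: the redesign 384/589 = 65.2%, Control 153/288 = 53.1% → the redesign
Control wins each user group but the redesign wins overall — the comparison reverses. Control's views skew toward new users, which has a lower base rate.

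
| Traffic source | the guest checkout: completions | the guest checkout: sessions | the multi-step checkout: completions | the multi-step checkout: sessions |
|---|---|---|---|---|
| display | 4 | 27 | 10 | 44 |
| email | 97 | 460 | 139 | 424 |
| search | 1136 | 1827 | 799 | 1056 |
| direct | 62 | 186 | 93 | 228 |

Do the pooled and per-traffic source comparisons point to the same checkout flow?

Display: the guest checkout 4/27 = 14.8%, the multi-step checkout 10/44 = 22.7% → the multi-step checkout
Email: the guest checkout 97/460 = 21.1%, the multi-step checkout 139/424 = 32.8% → the multi-step checkout
Search: the guest checkout 1136/1827 = 62.2%, the multi-step checkout 799/1056 = 75.7% → the multi-step checkout
Direct: the guest checkout 62/186 = 33.3%, the multi-step checkout 93/228 = 40.8% → the multi-step checkout
Overall: the guest checkout 1299/2500 = 52.0%, the multi-step checkout 1041/1752 = 59.4% → the multi-step checkout
The multi-step checkout wins overall and in every traffic group — no reversal.

Yes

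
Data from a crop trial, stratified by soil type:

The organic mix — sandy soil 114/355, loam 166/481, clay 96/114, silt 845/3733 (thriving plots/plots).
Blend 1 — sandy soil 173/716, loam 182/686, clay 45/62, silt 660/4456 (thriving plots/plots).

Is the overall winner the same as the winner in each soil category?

Sandy soil: the organic mix 114/355 = 32.1%, Blend 1 173/716 = 24.2% → the organic mix
Loam: the organic mix 166/481 = 34.5%, Blend 1 182/686 = 26.5% → the organic mix
Clay: the organic mix 96/114 = 84.2%, Blend 1 45/62 = 72.6% → the organic mix
Silt: the organic mix 845/3733 = 22.6%, Blend 1 660/4456 = 14.8% → the organic mix
Overall: the organic mix 1221/4683 = 26.1%, Blend 1 1060/5920 = 17.9% → the organic mix
The organic mix wins overall and in every soil group — no reversal.

Yes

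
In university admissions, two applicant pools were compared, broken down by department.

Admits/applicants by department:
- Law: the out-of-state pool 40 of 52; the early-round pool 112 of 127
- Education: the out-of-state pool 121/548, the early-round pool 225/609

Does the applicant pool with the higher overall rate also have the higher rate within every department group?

Law: the out-of-state pool 40/52 = 76.9%, the early-round pool 112/127 = 88.2% → the early-round pool
Education: the out-of-state pool 121/548 = 22.1%, the early-round pool 225/609 = 36.9% → the early-round pool
Overall: the out-of-state pool 161/600 = 26.8%, the early-round pool 337/736 = 45.8% → the early-round pool
The early-round pool wins overall and in every department group — no reversal.

Yes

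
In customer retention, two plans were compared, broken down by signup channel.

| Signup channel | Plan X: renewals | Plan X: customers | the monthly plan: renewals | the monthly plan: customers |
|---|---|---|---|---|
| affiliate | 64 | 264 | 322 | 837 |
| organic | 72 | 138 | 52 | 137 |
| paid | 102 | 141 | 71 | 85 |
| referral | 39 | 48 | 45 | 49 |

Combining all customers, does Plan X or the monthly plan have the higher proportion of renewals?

Plan X

Affiliate: Plan X 64/264 = 24.2%, the monthly plan 322/837 = 38.5% → the monthly plan
Organic: Plan X 72/138 = 52.2%, the monthly plan 52/137 = 38.0% → Plan X
Paid: Plan X 102/141 = 72.3%, the monthly plan 71/85 = 83.5% → the monthly plan
Referral: Plan X 39/48 = 81.2%, the monthly plan 45/49 = 91.8% → the monthly plan
Overall: Plan X 277/591 = 46.9%, the monthly plan 490/1108 = 44.2% → Plan X
(Neither sweeps every signup group, but Plan X has the higher pooled rate.)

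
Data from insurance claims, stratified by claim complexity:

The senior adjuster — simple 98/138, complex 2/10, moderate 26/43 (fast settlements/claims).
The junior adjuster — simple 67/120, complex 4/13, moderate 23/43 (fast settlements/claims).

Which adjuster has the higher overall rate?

Simple: the senior adjuster 98/138 = 71.0%, the junior adjuster 67/120 = 55.8% → the senior adjuster
Complex: the senior adjuster 2/10 = 20.0%, the junior adjuster 4/13 = 30.8% → the junior adjuster
Moderate: the senior adjuster 26/43 = 60.5%, the junior adjuster 23/43 = 53.5% → the senior adjuster
Overall: the senior adjuster 126/191 = 66.0%, the junior adjuster 94/176 = 53.4% → the senior adjuster
(Neither sweeps every claim group, but the senior adjuster has the higher pooled rate.)

the senior adjuster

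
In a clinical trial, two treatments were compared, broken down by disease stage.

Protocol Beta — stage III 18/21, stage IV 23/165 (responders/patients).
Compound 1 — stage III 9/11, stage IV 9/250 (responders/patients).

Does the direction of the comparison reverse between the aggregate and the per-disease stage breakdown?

Stage III: Protocol Beta 18/21 = 85.7%, Compound 1 9/11 = 81.8% → Protocol Beta
Stage IV: Protocol Beta 23/165 = 13.9%, Compound 1 9/250 = 3.6% → Protocol Beta
Overall: Protocol Beta 41/186 = 22.0%, Compound 1 18/261 = 6.9% → Protocol Beta
Protocol Beta wins overall and in every disease group — no reversal.

No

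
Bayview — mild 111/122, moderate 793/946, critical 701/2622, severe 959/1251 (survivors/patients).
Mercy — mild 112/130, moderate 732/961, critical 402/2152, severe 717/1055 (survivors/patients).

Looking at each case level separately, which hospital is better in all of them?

Bayview

Mild: Bayview 111/122 = 91.0%, Mercy 112/130 = 86.2% → Bayview
Moderate: Bayview 793/946 = 83.8%, Mercy 732/961 = 76.2% → Bayview
Critical: Bayview 701/2622 = 26.7%, Mercy 402/2152 = 18.7% → Bayview
Severe: Bayview 959/1251 = 76.7%, Mercy 717/1055 = 68.0% → Bayview
Bayview has the higher rate in all 4 groups.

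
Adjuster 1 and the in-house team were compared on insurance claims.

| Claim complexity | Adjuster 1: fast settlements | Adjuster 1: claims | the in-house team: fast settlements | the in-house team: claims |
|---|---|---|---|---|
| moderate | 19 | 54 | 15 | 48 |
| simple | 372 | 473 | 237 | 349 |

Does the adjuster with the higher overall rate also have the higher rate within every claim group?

Yes

Moderate: Adjuster 1 19/54 = 35.2%, the in-house team 15/48 = 31.2% → Adjuster 1
Simple: Adjuster 1 372/473 = 78.6%, the in-house team 237/349 = 67.9% → Adjuster 1
Overall: Adjuster 1 391/527 = 74.2%, the in-house team 252/397 = 63.5% → Adjuster 1
Adjuster 1 wins overall and in every claim group — no reversal.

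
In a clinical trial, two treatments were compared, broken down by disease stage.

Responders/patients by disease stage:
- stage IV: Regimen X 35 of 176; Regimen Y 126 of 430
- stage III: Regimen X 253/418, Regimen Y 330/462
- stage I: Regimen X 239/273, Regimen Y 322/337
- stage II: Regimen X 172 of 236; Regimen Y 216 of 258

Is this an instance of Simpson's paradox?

Stage IV: Regimen X 35/176 = 19.9%, Regimen Y 126/430 = 29.3% → Regimen Y
Stage III: Regimen X 253/418 = 60.5%, Regimen Y 330/462 = 71.4% → Regimen Y
Stage I: Regimen X 239/273 = 87.5%, Regimen Y 322/337 = 95.5% → Regimen Y
Stage II: Regimen X 172/236 = 72.9%, Regimen Y 216/258 = 83.7% → Regimen Y
Overall: Regimen X 699/1103 = 63.4%, Regimen Y 994/1487 = 66.8% → Regimen Y
Regimen Y wins overall and in every disease group — no reversal.

No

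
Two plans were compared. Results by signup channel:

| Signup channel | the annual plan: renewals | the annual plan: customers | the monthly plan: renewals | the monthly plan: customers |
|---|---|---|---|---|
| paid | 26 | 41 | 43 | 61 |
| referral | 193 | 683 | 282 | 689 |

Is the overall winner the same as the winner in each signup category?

Yes

Paid: the annual plan 26/41 = 63.4%, the monthly plan 43/61 = 70.5% → the monthly plan
Referral: the annual plan 193/683 = 28.3%, the monthly plan 282/689 = 40.9% → the monthly plan
Overall: the annual plan 219/724 = 30.2%, the monthly plan 325/750 = 43.3% → the monthly plan
The monthly plan wins overall and in every signup group — no reversal.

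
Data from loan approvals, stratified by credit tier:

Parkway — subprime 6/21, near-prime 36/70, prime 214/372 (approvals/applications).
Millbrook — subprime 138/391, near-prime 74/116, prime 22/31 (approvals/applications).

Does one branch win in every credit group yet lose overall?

Yes

Subprime: Parkway 6/21 = 28.6%, Millbrook 138/391 = 35.3% → Millbrook
Near-prime: Parkway 36/70 = 51.4%, Millbrook 74/116 = 63.8% → Millbrook
Prime: Parkway 214/372 = 57.5%, Millbrook 22/31 = 71.0% → Millbrook
Overall: Parkway 256/463 = 55.3%, Millbrook 234/538 = 43.5% → Parkway
Millbrook wins each credit group but Parkway wins overall — the comparison reverses. Millbrook's applications skew toward subprime, which has a lower base rate.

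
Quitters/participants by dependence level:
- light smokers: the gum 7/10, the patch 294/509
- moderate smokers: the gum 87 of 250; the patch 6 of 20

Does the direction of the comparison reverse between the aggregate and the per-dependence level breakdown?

Light smokers: the gum 7/10 = 70.0%, the patch 294/509 = 57.8% → the gum
Moderate smokers: the gum 87/250 = 34.8%, the patch 6/20 = 30.0% → the gum
Overall: the gum 94/260 = 36.2%, the patch 300/529 = 56.7% → the patch
The gum wins each dependence group but the patch wins overall — the comparison reverses. The gum's participants skew toward moderate smokers, which has a lower base rate.

Yes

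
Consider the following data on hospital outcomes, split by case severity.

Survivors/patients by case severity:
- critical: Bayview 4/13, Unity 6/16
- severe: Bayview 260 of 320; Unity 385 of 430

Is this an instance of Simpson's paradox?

No

Critical: Bayview 4/13 = 30.8%, Unity 6/16 = 37.5% → Unity
Severe: Bayview 260/320 = 81.2%, Unity 385/430 = 89.5% → Unity
Overall: Bayview 264/333 = 79.3%, Unity 391/446 = 87.7% → Unity
Unity wins overall and in every case group — no reversal.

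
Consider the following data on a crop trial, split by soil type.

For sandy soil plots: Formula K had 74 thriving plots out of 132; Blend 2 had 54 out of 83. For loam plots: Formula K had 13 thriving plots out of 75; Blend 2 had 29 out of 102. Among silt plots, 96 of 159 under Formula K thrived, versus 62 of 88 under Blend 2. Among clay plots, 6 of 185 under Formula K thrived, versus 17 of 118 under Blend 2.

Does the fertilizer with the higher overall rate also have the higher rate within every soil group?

Sandy soil: Formula K 74/132 = 56.1%, Blend 2 54/83 = 65.1% → Blend 2
Loam: Formula K 13/75 = 17.3%, Blend 2 29/102 = 28.4% → Blend 2
Silt: Formula K 96/159 = 60.4%, Blend 2 62/88 = 70.5% → Blend 2
Clay: Formula K 6/185 = 3.2%, Blend 2 17/118 = 14.4% → Blend 2
Overall: Formula K 189/551 = 34.3%, Blend 2 162/391 = 41.4% → Blend 2
Blend 2 wins overall and in every soil group — no reversal.

Yes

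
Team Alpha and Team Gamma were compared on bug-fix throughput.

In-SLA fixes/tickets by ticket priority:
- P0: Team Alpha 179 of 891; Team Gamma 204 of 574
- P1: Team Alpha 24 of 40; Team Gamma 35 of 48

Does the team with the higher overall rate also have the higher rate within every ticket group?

P0: Team Alpha 179/891 = 20.1%, Team Gamma 204/574 = 35.5% → Team Gamma
P1: Team Alpha 24/40 = 60.0%, Team Gamma 35/48 = 72.9% → Team Gamma
Overall: Team Alpha 203/931 = 21.8%, Team Gamma 239/622 = 38.4% → Team Gamma
Team Gamma wins overall and in every ticket group — no reversal.

Yes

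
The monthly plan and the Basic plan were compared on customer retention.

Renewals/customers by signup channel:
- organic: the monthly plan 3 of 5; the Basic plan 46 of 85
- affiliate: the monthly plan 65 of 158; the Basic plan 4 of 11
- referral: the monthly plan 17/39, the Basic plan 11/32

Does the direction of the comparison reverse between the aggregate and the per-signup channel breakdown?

Organic: the monthly plan 3/5 = 60.0%, the Basic plan 46/85 = 54.1% → the monthly plan
Affiliate: the monthly plan 65/158 = 41.1%, the Basic plan 4/11 = 36.4% → the monthly plan
Referral: the monthly plan 17/39 = 43.6%, the Basic plan 11/32 = 34.4% → the monthly plan
Overall: the monthly plan 85/202 = 42.1%, the Basic plan 61/128 = 47.7% → the Basic plan
The monthly plan wins each signup group but the Basic plan wins overall — the comparison reverses. The monthly plan's customers skew toward affiliate, which has a lower base rate.

Yes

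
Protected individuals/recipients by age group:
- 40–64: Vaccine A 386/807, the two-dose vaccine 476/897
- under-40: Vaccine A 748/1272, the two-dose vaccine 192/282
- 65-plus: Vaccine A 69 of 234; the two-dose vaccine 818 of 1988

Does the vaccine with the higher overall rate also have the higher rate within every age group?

40–64: Vaccine A 386/807 = 47.8%, the two-dose vaccine 476/897 = 53.1% → the two-dose vaccine
Under-40: Vaccine A 748/1272 = 58.8%, the two-dose vaccine 192/282 = 68.1% → the two-dose vaccine
65-plus: Vaccine A 69/234 = 29.5%, the two-dose vaccine 818/1988 = 41.1% → the two-dose vaccine
Overall: Vaccine A 1203/2313 = 52.0%, the two-dose vaccine 1486/3167 = 46.9% → Vaccine A
The two-dose vaccine wins each age group but Vaccine A wins overall — the comparison reverses. The two-dose vaccine's recipients skew toward 65-plus, which has a lower base rate.

No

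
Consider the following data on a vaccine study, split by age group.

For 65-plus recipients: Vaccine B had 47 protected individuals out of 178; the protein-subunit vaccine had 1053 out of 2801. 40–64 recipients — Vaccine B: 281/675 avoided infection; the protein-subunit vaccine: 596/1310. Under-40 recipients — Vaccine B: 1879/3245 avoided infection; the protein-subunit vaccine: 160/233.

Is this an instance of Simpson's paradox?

65-plus: Vaccine B 47/178 = 26.4%, the protein-subunit vaccine 1053/2801 = 37.6% → the protein-subunit vaccine
40–64: Vaccine B 281/675 = 41.6%, the protein-subunit vaccine 596/1310 = 45.5% → the protein-subunit vaccine
Under-40: Vaccine B 1879/3245 = 57.9%, the protein-subunit vaccine 160/233 = 68.7% → the protein-subunit vaccine
Overall: Vaccine B 2207/4098 = 53.9%, the protein-subunit vaccine 1809/4344 = 41.6% → Vaccine B
The protein-subunit vaccine wins each age group but Vaccine B wins overall — the comparison reverses. The protein-subunit vaccine's recipients skew toward 65-plus, which has a lower base rate.

Yes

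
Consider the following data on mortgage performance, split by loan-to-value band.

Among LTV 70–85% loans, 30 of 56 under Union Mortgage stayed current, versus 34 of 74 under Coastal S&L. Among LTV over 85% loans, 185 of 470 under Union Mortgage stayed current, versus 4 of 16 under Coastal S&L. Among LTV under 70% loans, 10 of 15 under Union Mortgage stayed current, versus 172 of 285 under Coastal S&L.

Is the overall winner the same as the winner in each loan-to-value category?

LTV 70–85%: Union Mortgage 30/56 = 53.6%, Coastal S&L 34/74 = 45.9% → Union Mortgage
LTV over 85%: Union Mortgage 185/470 = 39.4%, Coastal S&L 4/16 = 25.0% → Union Mortgage
LTV under 70%: Union Mortgage 10/15 = 66.7%, Coastal S&L 172/285 = 60.4% → Union Mortgage
Overall: Union Mortgage 225/541 = 41.6%, Coastal S&L 210/375 = 56.0% → Coastal S&L
Union Mortgage wins each loan-to-value group but Coastal S&L wins overall — the comparison reverses. Union Mortgage's loans skew toward LTV over 85%, which has a lower base rate.

No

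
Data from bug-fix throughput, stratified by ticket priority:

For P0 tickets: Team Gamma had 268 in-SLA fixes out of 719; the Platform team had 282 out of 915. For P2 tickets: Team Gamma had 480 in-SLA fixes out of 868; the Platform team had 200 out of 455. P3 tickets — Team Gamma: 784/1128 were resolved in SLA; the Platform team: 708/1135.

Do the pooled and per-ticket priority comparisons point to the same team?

Yes

P0: Team Gamma 268/719 = 37.3%, the Platform team 282/915 = 30.8% → Team Gamma
P2: Team Gamma 480/868 = 55.3%, the Platform team 200/455 = 44.0% → Team Gamma
P3: Team Gamma 784/1128 = 69.5%, the Platform team 708/1135 = 62.4% → Team Gamma
Overall: Team Gamma 1532/2715 = 56.4%, the Platform team 1190/2505 = 47.5% → Team Gamma
Team Gamma wins overall and in every ticket group — no reversal.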